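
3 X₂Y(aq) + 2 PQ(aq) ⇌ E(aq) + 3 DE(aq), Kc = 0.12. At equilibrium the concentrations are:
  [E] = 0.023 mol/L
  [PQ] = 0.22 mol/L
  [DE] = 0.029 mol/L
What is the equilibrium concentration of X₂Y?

At equilibrium, Kc = [E]·[DE]³ / ([X₂Y]³·[PQ]²) = 0.12.
(0.023)·(0.029)³ / (([X₂Y])³·(0.22)²) = 0.12
[X₂Y]³ = 9.66×10⁻⁵ ⇒ [X₂Y] = 0.046 mol/L

[X₂Y] = 0.046 mol/L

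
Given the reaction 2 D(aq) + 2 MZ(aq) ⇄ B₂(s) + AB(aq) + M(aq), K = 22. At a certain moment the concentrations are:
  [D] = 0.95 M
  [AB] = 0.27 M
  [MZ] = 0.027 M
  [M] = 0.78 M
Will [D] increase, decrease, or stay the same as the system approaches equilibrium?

increase

(B₂ is a pure solid — omitted from Q.)
Q = [AB]·[M] / ([D]²·[MZ]²) = (0.27)·(0.78) / ((0.95)²·(0.027)²) = 320
Q = 320 > K = 22: net reverse reaction.
D is a reactant, so it increases.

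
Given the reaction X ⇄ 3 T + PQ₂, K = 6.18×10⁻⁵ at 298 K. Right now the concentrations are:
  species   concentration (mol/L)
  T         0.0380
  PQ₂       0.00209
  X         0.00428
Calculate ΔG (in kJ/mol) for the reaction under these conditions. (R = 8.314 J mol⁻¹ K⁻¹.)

ΔG = -2.07 kJ/mol

Q = [T]³·[PQ₂] / [X] = (0.0380)³·(0.00209) / (0.00428) = 2.68×10⁻⁵
ΔG = RT ln(Q/K) = (8.314 J mol⁻¹ K⁻¹)(298 K) × ln(2.68×10⁻⁵/6.18×10⁻⁵)
   = (2.478 kJ/mol)(-0.8355) = -2.07 kJ/mol
ΔG < 0, so the forward reaction is spontaneous (proceeds forward).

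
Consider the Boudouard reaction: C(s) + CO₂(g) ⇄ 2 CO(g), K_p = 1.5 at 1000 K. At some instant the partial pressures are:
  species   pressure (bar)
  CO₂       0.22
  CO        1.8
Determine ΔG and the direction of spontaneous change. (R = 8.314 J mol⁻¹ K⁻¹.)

(C is a pure solid — omitted from Q_p.)
Q_p = P(CO)² / P(CO₂) = (1.8)² / (0.22) = 14.7
ΔG = RT ln(Q_p/K_p) = (8.314 J mol⁻¹ K⁻¹)(1000 K) × ln(14.7/1.5)
   = (8.314 kJ/mol)(2.282) = 19.0 kJ/mol
ΔG > 0, so the forward reaction is non-spontaneous (proceeds in reverse).

ΔG = 19.0 kJ/mol; the forward reaction is non-spontaneous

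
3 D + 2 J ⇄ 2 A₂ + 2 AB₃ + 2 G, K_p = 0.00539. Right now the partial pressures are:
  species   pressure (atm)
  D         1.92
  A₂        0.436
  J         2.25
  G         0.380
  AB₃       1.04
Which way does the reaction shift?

toward products

Q_p = P(A₂)²·P(AB₃)²·P(G)² / (P(D)³·P(J)²) = (0.436)²·(1.04)²·(0.380)² / ((1.92)³·(2.25)²) = 8.29e-4
Q_p = 8.29e-4 < K_p = 0.00539, so the forward reaction proceeds.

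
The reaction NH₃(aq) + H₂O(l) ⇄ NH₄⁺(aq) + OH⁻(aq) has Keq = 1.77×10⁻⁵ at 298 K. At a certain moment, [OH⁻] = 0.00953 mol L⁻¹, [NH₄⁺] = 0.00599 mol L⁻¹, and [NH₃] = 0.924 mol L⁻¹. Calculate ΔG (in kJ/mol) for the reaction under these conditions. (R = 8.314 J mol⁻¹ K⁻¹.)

(H₂O is a pure liquid — omitted from Q.)
Q = [NH₄⁺]·[OH⁻] / [NH₃] = (0.00599)·(0.00953) / (0.924) = 6.18×10⁻⁵
ΔG = RT ln(Q/Keq) = (8.314 J mol⁻¹ K⁻¹)(298 K) × ln(6.18×10⁻⁵/1.77×10⁻⁵)
   = (2.478 kJ/mol)(1.250) = 3.10 kJ/mol
ΔG > 0, so the forward reaction is non-spontaneous (proceeds in reverse).

ΔG = 3.10 kJ/mol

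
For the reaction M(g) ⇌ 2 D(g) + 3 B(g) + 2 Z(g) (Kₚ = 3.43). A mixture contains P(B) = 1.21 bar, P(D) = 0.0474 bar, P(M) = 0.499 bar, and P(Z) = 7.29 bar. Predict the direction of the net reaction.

Qₚ = P(D)²·P(B)³·P(Z)² / P(M) = (0.0474)²·(1.21)³·(7.29)² / (0.499) = 0.424
Qₚ = 0.424 < Kₚ = 3.43, so the forward reaction proceeds.

to the right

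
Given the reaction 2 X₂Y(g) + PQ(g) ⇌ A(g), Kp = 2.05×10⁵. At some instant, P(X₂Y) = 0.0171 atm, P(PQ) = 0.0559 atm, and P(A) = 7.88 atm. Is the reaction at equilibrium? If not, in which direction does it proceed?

to the left

Qp = P(A) / (P(X₂Y)²·P(PQ)) = (7.88) / ((0.0171)²·(0.0559)) = 4.82×10⁵
Qp = 4.82×10⁵ > Kp = 2.05×10⁵, so the reverse reaction proceeds.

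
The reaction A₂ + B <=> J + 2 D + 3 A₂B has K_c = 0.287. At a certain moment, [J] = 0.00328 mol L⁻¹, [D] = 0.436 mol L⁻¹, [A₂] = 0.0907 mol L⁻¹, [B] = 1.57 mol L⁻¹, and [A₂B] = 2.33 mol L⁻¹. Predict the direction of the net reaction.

toward products

Q_c = [J]·[D]²·[A₂B]³ / ([A₂]·[B]) = (0.00328)·(0.436)²·(2.33)³ / ((0.0907)·(1.57)) = 0.0554
Q_c = 0.0554 < K_c = 0.287, so the forward reaction proceeds.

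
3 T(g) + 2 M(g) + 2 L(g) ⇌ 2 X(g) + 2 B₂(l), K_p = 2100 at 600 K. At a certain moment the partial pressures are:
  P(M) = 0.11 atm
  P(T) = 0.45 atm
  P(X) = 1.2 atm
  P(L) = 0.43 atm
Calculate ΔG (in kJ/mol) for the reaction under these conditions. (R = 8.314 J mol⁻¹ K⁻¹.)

ΔG = 6.05 kJ/mol

(B₂ is a pure liquid — omitted from Q_p.)
Q_p = P(X)² / (P(T)³·P(M)²·P(L)²) = (1.2)² / ((0.45)³·(0.11)²·(0.43)²) = 7060
ΔG = RT ln(Q_p/K_p) = (8.314 J mol⁻¹ K⁻¹)(600 K) × ln(7060/2100)
   = (4.988 kJ/mol)(1.213) = 6.05 kJ/mol
ΔG > 0, so the forward reaction is non-spontaneous (proceeds in reverse).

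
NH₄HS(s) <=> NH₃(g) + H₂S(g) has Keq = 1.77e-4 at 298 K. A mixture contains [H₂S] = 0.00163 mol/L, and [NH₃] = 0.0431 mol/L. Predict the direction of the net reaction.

(NH₄HS is a pure solid — omitted from Q.)
Q = [NH₃]·[H₂S] = (0.0431)·(0.00163) = 7.03e-5
Q = 7.03e-5 < Keq = 1.77e-4, so the forward reaction proceeds.

in the forward direction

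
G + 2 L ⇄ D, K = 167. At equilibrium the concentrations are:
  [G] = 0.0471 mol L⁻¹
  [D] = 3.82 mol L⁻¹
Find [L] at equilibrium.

[L] = 0.697 mol L⁻¹

At equilibrium, K = [D] / ([G]·[L]²) = 167.
(3.82) / ((0.0471)·([L])²) = 167
[L]² = 0.486 ⇒ [L] = 0.697 mol L⁻¹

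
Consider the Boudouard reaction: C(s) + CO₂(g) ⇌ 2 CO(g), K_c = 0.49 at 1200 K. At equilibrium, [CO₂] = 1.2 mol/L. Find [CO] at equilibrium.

(C is a pure solid — omitted from K_c.)
At equilibrium, K_c = [CO]² / [CO₂] = 0.49.
([CO])² / (1.2) = 0.49
[CO]² = 0.588 ⇒ [CO] = 0.77 mol/L

[CO] = 0.77 mol/L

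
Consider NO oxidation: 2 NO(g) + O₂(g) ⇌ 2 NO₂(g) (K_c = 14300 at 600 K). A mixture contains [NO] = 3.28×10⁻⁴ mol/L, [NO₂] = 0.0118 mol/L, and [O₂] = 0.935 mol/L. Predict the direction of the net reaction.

to the right

Q_c = [NO₂]² / ([NO]²·[O₂]) = (0.0118)² / ((3.28×10⁻⁴)²·(0.935)) = 1380
Q_c = 1380 < K_c = 14300, so the forward reaction proceeds.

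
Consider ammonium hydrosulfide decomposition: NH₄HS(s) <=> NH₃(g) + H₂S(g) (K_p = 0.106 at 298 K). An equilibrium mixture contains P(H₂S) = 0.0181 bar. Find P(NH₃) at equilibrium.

P(NH₃) = 5.86 bar

(NH₄HS is a pure solid — omitted from K_p.)
At equilibrium, K_p = P(NH₃)·P(H₂S) = 0.106.
(P(NH₃))·(0.0181) = 0.106
P(NH₃) = 5.86 bar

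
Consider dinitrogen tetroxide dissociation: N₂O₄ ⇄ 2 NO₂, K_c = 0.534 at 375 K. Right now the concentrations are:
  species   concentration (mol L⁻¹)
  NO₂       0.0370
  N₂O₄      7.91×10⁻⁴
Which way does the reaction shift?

to the left

Q_c = [NO₂]² / [N₂O₄] = (0.0370)² / (7.91×10⁻⁴) = 1.73
Q_c = 1.73 > K_c = 0.534, so the reverse reaction proceeds.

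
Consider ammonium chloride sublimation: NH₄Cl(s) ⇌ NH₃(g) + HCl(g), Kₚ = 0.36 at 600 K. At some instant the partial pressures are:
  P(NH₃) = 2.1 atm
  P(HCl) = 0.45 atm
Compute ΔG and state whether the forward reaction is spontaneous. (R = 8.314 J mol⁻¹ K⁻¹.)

(NH₄Cl is a pure solid — omitted from Qₚ.)
Qₚ = P(NH₃)·P(HCl) = (2.1)·(0.45) = 0.945
ΔG = RT ln(Qₚ/Kₚ) = (8.314 J mol⁻¹ K⁻¹)(600 K) × ln(0.945/0.36)
   = (4.988 kJ/mol)(0.9651) = 4.81 kJ/mol
ΔG > 0, so the forward reaction is non-spontaneous (proceeds in reverse).

ΔG = 4.81 kJ/mol; the forward reaction is non-spontaneous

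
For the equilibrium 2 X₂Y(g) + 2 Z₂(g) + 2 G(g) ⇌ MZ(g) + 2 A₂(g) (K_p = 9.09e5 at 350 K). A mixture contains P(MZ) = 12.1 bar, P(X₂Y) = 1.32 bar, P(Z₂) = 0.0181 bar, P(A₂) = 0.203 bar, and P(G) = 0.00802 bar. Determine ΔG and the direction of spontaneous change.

Q_p = P(MZ)·P(A₂)² / (P(X₂Y)²·P(Z₂)²·P(G)²) = (12.1)·(0.203)² / ((1.32)²·(0.0181)²·(0.00802)²) = 1.36e7
ΔG = RT ln(Q_p/K_p) = (8.314 J mol⁻¹ K⁻¹)(350 K) × ln(1.36e7/9.09e5)
   = (2.910 kJ/mol)(2.705) = 7.87 kJ/mol
ΔG > 0, so the forward reaction is non-spontaneous (proceeds in reverse).

ΔG = 7.87 kJ/mol; the forward reaction is non-spontaneous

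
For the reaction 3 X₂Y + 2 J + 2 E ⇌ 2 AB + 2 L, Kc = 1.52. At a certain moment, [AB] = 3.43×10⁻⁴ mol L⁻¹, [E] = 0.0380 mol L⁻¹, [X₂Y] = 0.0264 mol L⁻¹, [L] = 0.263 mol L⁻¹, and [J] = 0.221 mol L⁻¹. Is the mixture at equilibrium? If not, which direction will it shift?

no; Q > K, reaction proceeds in reverse

Qc = [AB]²·[L]² / ([X₂Y]³·[J]²·[E]²) = (3.43×10⁻⁴)²·(0.263)² / ((0.0264)³·(0.221)²·(0.0380)²) = 6.27
Qc = 6.27 > Kc = 1.52: net reverse reaction.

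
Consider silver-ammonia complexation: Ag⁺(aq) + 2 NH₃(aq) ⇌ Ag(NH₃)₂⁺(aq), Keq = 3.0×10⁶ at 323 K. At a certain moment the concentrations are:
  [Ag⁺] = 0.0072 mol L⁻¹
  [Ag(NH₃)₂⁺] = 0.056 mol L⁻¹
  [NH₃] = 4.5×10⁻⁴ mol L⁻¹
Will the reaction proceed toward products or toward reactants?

Q = [Ag(NH₃)₂⁺] / ([Ag⁺]·[NH₃]²) = (0.056) / ((0.0072)·(4.5×10⁻⁴)²) = 3.8×10⁷
Q = 3.8×10⁷ > Keq = 3.0×10⁶, so the reverse reaction proceeds.

in the reverse direction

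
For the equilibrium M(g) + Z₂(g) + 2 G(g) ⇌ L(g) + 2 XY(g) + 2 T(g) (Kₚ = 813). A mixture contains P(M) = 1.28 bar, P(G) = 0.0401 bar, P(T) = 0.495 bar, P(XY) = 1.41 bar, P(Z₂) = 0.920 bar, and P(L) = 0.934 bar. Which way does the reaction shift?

Qₚ = P(L)·P(XY)²·P(T)² / (P(M)·P(Z₂)·P(G)²) = (0.934)·(1.41)²·(0.495)² / ((1.28)·(0.920)·(0.0401)²) = 240
Qₚ = 240 < Kₚ = 813, so the forward reaction proceeds.

to the right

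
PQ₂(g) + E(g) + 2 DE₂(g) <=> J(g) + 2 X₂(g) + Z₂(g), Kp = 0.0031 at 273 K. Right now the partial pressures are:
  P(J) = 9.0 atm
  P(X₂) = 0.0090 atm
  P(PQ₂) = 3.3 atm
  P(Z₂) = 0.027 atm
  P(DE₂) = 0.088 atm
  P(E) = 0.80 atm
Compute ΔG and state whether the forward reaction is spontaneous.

Qp = P(J)·P(X₂)²·P(Z₂) / (P(PQ₂)·P(E)·P(DE₂)²) = (9.0)·(0.0090)²·(0.027) / ((3.3)·(0.80)·(0.088)²) = 9.63×10⁻⁴
ΔG = RT ln(Qp/Kp) = (8.314 J mol⁻¹ K⁻¹)(273 K) × ln(9.63×10⁻⁴/0.0031)
   = (2.270 kJ/mol)(-1.169) = -2.65 kJ/mol
ΔG < 0, so the forward reaction is spontaneous (proceeds forward).

ΔG = -2.65 kJ/mol; the forward reaction is spontaneous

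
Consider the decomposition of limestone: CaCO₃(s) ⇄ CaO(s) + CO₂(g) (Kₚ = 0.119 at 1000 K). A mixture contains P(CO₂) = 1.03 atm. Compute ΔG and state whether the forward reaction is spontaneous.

(CaCO₃, CaO are pure solids — omitted from Qₚ.)
Qₚ = P(CO₂) = 1.03
ΔG = RT ln(Qₚ/Kₚ) = (8.314 J mol⁻¹ K⁻¹)(1000 K) × ln(1.03/0.119)
   = (8.314 kJ/mol)(2.158) = 17.9 kJ/mol
ΔG > 0, so the forward reaction is non-spontaneous (proceeds in reverse).

ΔG = 17.9 kJ/mol; the forward reaction is non-spontaneous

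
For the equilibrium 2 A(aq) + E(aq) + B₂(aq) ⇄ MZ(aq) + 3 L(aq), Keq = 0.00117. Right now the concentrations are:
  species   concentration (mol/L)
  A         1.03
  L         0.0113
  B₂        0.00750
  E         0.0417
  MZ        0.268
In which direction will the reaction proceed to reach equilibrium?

Q = [MZ]·[L]³ / ([A]²·[E]·[B₂]) = (0.268)·(0.0113)³ / ((1.03)²·(0.0417)·(0.00750)) = 0.00117
Q = 0.00117 = Keq, so the system is already at equilibrium.

neither direction; the system is at equilibrium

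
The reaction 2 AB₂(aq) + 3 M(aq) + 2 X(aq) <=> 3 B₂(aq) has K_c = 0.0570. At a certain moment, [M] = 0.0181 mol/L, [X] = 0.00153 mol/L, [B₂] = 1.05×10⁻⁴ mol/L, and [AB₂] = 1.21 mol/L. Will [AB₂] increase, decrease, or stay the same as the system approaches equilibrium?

stay the same

Q_c = [B₂]³ / ([AB₂]²·[M]³·[X]²) = (1.05×10⁻⁴)³ / ((1.21)²·(0.0181)³·(0.00153)²) = 0.0570
Q_c = 0.0570 = K_c; the system is at equilibrium.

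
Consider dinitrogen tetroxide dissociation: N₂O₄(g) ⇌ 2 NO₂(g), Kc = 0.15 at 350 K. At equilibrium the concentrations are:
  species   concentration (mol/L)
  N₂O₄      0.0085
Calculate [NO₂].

At equilibrium, Kc = [NO₂]² / [N₂O₄] = 0.15.
([NO₂])² / (0.0085) = 0.15
[NO₂]² = 0.00128 ⇒ [NO₂] = 0.036 mol/L

[NO₂] = 0.036 mol/L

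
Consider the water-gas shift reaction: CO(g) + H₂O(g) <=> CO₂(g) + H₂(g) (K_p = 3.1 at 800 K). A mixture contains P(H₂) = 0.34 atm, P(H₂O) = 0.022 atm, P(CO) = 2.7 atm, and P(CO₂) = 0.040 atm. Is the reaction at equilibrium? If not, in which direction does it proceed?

forward (toward products)

Q_p = P(CO₂)·P(H₂) / (P(CO)·P(H₂O)) = (0.040)·(0.34) / ((2.7)·(0.022)) = 0.23
Q_p = 0.23 < K_p = 3.1, so the forward reaction proceeds.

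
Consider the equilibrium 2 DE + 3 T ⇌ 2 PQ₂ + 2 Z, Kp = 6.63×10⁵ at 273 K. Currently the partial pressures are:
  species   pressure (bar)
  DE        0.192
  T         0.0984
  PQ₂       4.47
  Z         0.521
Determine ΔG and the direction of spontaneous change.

ΔG = -3.31 kJ/mol; the forward reaction is spontaneous

Qp = P(PQ₂)²·P(Z)² / (P(DE)²·P(T)³) = (4.47)²·(0.521)² / ((0.192)²·(0.0984)³) = 1.54×10⁵
ΔG = RT ln(Qp/Kp) = (8.314 J mol⁻¹ K⁻¹)(273 K) × ln(1.54×10⁵/6.63×10⁵)
   = (2.270 kJ/mol)(-1.460) = -3.31 kJ/mol
ΔG < 0, so the forward reaction is spontaneous (proceeds forward).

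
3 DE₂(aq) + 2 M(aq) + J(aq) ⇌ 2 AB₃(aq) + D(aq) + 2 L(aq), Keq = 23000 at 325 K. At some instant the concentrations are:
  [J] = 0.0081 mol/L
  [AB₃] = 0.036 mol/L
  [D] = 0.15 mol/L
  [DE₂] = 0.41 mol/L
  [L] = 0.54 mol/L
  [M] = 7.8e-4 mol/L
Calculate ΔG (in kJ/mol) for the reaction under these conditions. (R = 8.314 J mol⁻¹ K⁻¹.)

Q = [AB₃]²·[D]·[L]² / ([DE₂]³·[M]²·[J]) = (0.036)²·(0.15)·(0.54)² / ((0.41)³·(7.8e-4)²·(0.0081)) = 1.67e5
ΔG = RT ln(Q/Keq) = (8.314 J mol⁻¹ K⁻¹)(325 K) × ln(1.67e5/23000)
   = (2.702 kJ/mol)(1.982) = 5.36 kJ/mol
ΔG > 0, so the forward reaction is non-spontaneous (proceeds in reverse).

ΔG = 5.36 kJ/mol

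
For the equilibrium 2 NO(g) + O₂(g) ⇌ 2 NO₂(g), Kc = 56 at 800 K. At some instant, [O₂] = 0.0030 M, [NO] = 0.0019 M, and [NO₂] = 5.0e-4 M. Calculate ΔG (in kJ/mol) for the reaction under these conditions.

ΔG = -5.89 kJ/mol

Qc = [NO₂]² / ([NO]²·[O₂]) = (5.0e-4)² / ((0.0019)²·(0.0030)) = 23.1
ΔG = RT ln(Qc/Kc) = (8.314 J mol⁻¹ K⁻¹)(800 K) × ln(23.1/56)
   = (6.651 kJ/mol)(-0.8855) = -5.89 kJ/mol
ΔG < 0, so the forward reaction is spontaneous (proceeds forward).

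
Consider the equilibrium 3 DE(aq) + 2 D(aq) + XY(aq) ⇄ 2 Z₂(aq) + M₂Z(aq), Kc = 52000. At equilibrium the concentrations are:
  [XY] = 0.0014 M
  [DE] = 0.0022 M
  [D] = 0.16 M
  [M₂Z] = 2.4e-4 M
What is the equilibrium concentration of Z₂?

At equilibrium, Kc = [Z₂]²·[M₂Z] / ([DE]³·[D]²·[XY]) = 52000.
([Z₂])²·(2.4e-4) / ((0.0022)³·(0.16)²·(0.0014)) = 52000
[Z₂]² = 8.27e-5 ⇒ [Z₂] = 0.0091 M

[Z₂] = 0.0091 M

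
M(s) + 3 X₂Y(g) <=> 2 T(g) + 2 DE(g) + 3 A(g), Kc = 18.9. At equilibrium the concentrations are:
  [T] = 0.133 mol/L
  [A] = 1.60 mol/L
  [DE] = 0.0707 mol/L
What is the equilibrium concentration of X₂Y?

(M is a pure solid — omitted from Kc.)
At equilibrium, Kc = [T]²·[DE]²·[A]³ / [X₂Y]³ = 18.9.
(0.133)²·(0.0707)²·(1.60)³ / ([X₂Y])³ = 18.9
[X₂Y]³ = 1.92×10⁻⁵ ⇒ [X₂Y] = 0.0268 mol/L

[X₂Y] = 0.0268 mol/L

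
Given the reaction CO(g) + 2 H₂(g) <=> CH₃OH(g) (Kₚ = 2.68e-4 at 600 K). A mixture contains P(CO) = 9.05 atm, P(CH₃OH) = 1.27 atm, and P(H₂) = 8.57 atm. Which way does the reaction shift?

in the reverse direction

Qₚ = P(CH₃OH) / (P(CO)·P(H₂)²) = (1.27) / ((9.05)·(8.57)²) = 0.00191
Qₚ = 0.00191 > Kₚ = 2.68e-4, so the reverse reaction proceeds.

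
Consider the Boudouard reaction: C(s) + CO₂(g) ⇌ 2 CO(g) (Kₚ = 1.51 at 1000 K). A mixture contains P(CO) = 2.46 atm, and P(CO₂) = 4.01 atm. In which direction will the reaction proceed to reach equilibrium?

neither direction; the system is at equilibrium

(C is a pure solid — omitted from Qₚ.)
Qₚ = P(CO)² / P(CO₂) = (2.46)² / (4.01) = 1.51
Qₚ = 1.51 = Kₚ, so the system is already at equilibrium.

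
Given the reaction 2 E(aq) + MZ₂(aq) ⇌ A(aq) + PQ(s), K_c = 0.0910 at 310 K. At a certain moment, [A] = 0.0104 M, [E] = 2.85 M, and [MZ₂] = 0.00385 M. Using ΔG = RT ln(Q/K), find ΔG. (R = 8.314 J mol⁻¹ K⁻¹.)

(PQ is a pure solid — omitted from Q_c.)
Q_c = [A] / ([E]²·[MZ₂]) = (0.0104) / ((2.85)²·(0.00385)) = 0.333
ΔG = RT ln(Q_c/K_c) = (8.314 J mol⁻¹ K⁻¹)(310 K) × ln(0.333/0.0910)
   = (2.577 kJ/mol)(1.297) = 3.34 kJ/mol
ΔG > 0, so the forward reaction is non-spontaneous (proceeds in reverse).

ΔG = 3.34 kJ/mol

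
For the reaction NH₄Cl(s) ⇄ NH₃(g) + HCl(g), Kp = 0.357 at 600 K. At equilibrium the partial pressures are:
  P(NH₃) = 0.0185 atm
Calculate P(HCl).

P(HCl) = 19.3 atm

(NH₄Cl is a pure solid — omitted from Kp.)
At equilibrium, Kp = P(NH₃)·P(HCl) = 0.357.
(0.0185)·(P(HCl)) = 0.357
P(HCl) = 19.3 atm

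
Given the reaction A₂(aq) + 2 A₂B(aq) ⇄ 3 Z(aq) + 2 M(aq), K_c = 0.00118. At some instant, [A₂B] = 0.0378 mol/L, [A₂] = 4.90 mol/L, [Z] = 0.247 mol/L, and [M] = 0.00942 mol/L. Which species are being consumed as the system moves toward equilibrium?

Q_c = [Z]³·[M]² / ([A₂]·[A₂B]²) = (0.247)³·(0.00942)² / ((4.90)·(0.0378)²) = 1.91×10⁻⁴
Q_c = 1.91×10⁻⁴ < K_c = 0.00118: net forward reaction.

A₂, A₂B (reactants)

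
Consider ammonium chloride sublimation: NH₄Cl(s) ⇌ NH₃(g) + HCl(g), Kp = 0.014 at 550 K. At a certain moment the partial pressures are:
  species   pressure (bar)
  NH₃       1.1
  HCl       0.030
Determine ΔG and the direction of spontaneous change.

(NH₄Cl is a pure solid — omitted from Qp.)
Qp = P(NH₃)·P(HCl) = (1.1)·(0.030) = 0.0330
ΔG = RT ln(Qp/Kp) = (8.314 J mol⁻¹ K⁻¹)(550 K) × ln(0.0330/0.014)
   = (4.573 kJ/mol)(0.8575) = 3.92 kJ/mol
ΔG > 0, so the forward reaction is non-spontaneous (proceeds in reverse).

ΔG = 3.92 kJ/mol; the forward reaction is non-spontaneous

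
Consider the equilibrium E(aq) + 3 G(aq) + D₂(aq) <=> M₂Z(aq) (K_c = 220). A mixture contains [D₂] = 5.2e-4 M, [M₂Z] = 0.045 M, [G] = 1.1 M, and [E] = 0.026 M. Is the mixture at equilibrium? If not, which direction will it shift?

no; Q > K, reaction proceeds in reverse

Q_c = [M₂Z] / ([E]·[G]³·[D₂]) = (0.045) / ((0.026)·(1.1)³·(5.2e-4)) = 2500
Q_c = 2500 > K_c = 220: net reverse reaction.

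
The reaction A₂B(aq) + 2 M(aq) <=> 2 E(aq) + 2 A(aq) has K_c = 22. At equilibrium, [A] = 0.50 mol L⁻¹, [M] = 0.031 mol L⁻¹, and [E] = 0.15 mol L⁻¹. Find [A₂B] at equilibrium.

[A₂B] = 0.27 mol L⁻¹

At equilibrium, K_c = [E]²·[A]² / ([A₂B]·[M]²) = 22.
(0.15)²·(0.50)² / (([A₂B])·(0.031)²) = 22
[A₂B] = 0.266 = 0.27 mol L⁻¹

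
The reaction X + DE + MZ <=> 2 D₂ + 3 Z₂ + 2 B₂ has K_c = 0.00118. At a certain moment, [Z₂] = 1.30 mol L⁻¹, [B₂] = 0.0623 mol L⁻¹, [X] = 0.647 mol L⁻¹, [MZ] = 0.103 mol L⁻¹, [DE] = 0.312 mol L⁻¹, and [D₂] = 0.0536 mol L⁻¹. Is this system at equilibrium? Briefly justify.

Q_c = [D₂]²·[Z₂]³·[B₂]² / ([X]·[DE]·[MZ]) = (0.0536)²·(1.30)³·(0.0623)² / ((0.647)·(0.312)·(0.103)) = 0.00118
Q_c = 0.00118 = K_c; the system is at equilibrium.

yes, at equilibrium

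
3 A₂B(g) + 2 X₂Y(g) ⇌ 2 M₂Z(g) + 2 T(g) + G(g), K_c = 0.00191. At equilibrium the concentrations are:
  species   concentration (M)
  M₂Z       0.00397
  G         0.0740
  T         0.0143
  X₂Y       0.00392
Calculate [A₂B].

[A₂B] = 0.201 M

At equilibrium, K_c = [M₂Z]²·[T]²·[G] / ([A₂B]³·[X₂Y]²) = 0.00191.
(0.00397)²·(0.0143)²·(0.0740) / (([A₂B])³·(0.00392)²) = 0.00191
[A₂B]³ = 0.00813 ⇒ [A₂B] = 0.201 M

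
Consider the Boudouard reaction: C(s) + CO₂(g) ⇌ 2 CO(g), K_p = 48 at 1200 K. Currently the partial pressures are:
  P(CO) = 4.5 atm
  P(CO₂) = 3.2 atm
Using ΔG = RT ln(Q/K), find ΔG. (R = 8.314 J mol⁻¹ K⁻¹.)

ΔG = -20.2 kJ/mol

(C is a pure solid — omitted from Q_p.)
Q_p = P(CO)² / P(CO₂) = (4.5)² / (3.2) = 6.33
ΔG = RT ln(Q_p/K_p) = (8.314 J mol⁻¹ K⁻¹)(1200 K) × ln(6.33/48)
   = (9.977 kJ/mol)(-2.026) = -20.2 kJ/mol
ΔG < 0, so the forward reaction is spontaneous (proceeds forward).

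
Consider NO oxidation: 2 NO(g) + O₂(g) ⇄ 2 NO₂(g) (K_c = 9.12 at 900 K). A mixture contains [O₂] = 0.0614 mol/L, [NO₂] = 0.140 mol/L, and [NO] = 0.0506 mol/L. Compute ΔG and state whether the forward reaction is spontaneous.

ΔG = 19.6 kJ/mol; the forward reaction is non-spontaneous

Q_c = [NO₂]² / ([NO]²·[O₂]) = (0.140)² / ((0.0506)²·(0.0614)) = 125
ΔG = RT ln(Q_c/K_c) = (8.314 J mol⁻¹ K⁻¹)(900 K) × ln(125/9.12)
   = (7.483 kJ/mol)(2.618) = 19.6 kJ/mol
ΔG > 0, so the forward reaction is non-spontaneous (proceeds in reverse).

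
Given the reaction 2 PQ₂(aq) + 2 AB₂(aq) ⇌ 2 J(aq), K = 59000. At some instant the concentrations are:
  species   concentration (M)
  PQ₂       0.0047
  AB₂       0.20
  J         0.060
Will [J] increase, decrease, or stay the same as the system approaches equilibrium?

increase

Q = [J]² / ([PQ₂]²·[AB₂]²) = (0.060)² / ((0.0047)²·(0.20)²) = 4100
Q = 4100 < K = 59000: net forward reaction.
J is a product, so it increases.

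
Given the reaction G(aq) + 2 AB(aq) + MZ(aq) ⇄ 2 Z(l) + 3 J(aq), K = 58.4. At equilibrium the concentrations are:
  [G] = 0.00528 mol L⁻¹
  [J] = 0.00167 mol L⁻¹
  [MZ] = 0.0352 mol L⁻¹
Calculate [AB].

(Z is a pure liquid — omitted from K.)
At equilibrium, K = [J]³ / ([G]·[AB]²·[MZ]) = 58.4.
(0.00167)³ / ((0.00528)·([AB])²·(0.0352)) = 58.4
[AB]² = 4.29×10⁻⁷ ⇒ [AB] = 6.55×10⁻⁴ mol L⁻¹

[AB] = 6.55×10⁻⁴ mol L⁻¹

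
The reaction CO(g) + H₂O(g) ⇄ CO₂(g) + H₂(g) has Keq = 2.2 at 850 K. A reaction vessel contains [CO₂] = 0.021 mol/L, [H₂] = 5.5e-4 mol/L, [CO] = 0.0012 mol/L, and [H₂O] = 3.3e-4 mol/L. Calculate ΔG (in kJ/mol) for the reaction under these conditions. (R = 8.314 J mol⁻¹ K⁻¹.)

ΔG = 18.3 kJ/mol

Q = [CO₂]·[H₂] / ([CO]·[H₂O]) = (0.021)·(5.5e-4) / ((0.0012)·(3.3e-4)) = 29.2
ΔG = RT ln(Q/Keq) = (8.314 J mol⁻¹ K⁻¹)(850 K) × ln(29.2/2.2)
   = (7.067 kJ/mol)(2.586) = 18.3 kJ/mol
ΔG > 0, so the forward reaction is non-spontaneous (proceeds in reverse).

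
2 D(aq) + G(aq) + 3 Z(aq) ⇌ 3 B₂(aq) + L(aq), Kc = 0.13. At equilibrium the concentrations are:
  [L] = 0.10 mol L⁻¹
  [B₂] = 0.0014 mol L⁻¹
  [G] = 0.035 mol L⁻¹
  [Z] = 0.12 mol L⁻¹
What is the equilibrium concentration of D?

[D] = 0.0059 mol L⁻¹

At equilibrium, Kc = [B₂]³·[L] / ([D]²·[G]·[Z]³) = 0.13.
(0.0014)³·(0.10) / (([D])²·(0.035)·(0.12)³) = 0.13
[D]² = 3.49×10⁻⁵ ⇒ [D] = 0.0059 mol L⁻¹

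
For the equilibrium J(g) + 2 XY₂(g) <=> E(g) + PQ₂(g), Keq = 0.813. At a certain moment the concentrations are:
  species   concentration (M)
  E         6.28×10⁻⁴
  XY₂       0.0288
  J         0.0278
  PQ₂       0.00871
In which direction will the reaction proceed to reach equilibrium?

toward products

Q = [E]·[PQ₂] / ([J]·[XY₂]²) = (6.28×10⁻⁴)·(0.00871) / ((0.0278)·(0.0288)²) = 0.237
Q = 0.237 < Keq = 0.813, so the forward reaction proceeds.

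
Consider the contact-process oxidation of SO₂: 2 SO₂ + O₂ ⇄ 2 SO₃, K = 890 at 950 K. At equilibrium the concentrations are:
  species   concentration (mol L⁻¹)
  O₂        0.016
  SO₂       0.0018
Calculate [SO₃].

At equilibrium, K = [SO₃]² / ([SO₂]²·[O₂]) = 890.
([SO₃])² / ((0.0018)²·(0.016)) = 890
[SO₃]² = 4.61×10⁻⁵ ⇒ [SO₃] = 0.0068 mol L⁻¹

[SO₃] = 0.0068 mol L⁻¹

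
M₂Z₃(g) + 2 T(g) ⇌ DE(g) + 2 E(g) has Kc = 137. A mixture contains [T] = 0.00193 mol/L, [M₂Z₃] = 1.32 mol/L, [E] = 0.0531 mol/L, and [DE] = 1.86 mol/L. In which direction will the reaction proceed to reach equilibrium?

Qc = [DE]·[E]² / ([M₂Z₃]·[T]²) = (1.86)·(0.0531)² / ((1.32)·(0.00193)²) = 1070
Qc = 1070 > Kc = 137, so the reverse reaction proceeds.

reverse (toward reactants)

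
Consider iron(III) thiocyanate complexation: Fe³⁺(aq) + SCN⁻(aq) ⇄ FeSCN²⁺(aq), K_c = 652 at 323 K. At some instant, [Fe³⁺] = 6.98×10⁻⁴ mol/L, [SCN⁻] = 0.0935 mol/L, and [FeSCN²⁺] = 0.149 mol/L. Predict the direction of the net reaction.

Q_c = [FeSCN²⁺] / ([Fe³⁺]·[SCN⁻]) = (0.149) / ((6.98×10⁻⁴)·(0.0935)) = 2280
Q_c = 2280 > K_c = 652, so the reverse reaction proceeds.

toward reactants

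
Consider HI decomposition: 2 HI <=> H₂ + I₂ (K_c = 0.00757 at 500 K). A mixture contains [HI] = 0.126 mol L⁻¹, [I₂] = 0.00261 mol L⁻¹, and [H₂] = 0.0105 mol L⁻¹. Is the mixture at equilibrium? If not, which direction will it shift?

no; Q < K, reaction proceeds forward

Q_c = [H₂]·[I₂] / [HI]² = (0.0105)·(0.00261) / (0.126)² = 0.00173
Q_c = 0.00173 < K_c = 0.00757: net forward reaction.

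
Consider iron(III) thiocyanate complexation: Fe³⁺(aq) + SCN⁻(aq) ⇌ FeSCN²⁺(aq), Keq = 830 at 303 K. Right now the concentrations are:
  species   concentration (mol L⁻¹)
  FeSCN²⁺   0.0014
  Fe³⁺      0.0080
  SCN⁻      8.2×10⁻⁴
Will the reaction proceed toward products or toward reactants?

forward (toward products)

Q = [FeSCN²⁺] / ([Fe³⁺]·[SCN⁻]) = (0.0014) / ((0.0080)·(8.2×10⁻⁴)) = 210
Q = 210 < Keq = 830, so the forward reaction proceeds.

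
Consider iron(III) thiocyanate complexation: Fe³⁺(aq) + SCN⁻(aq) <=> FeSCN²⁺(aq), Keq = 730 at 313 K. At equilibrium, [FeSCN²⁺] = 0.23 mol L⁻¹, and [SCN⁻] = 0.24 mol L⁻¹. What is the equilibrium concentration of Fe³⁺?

At equilibrium, Keq = [FeSCN²⁺] / ([Fe³⁺]·[SCN⁻]) = 730.
(0.23) / (([Fe³⁺])·(0.24)) = 730
[Fe³⁺] = 0.00131 = 0.0013 mol L⁻¹

[Fe³⁺] = 0.0013 mol L⁻¹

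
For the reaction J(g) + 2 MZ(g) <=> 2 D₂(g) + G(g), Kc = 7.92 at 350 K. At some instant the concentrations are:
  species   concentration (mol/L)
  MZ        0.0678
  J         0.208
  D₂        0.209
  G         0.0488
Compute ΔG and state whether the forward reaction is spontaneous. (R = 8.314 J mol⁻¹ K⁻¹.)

ΔG = -3.69 kJ/mol; the forward reaction is spontaneous

Qc = [D₂]²·[G] / ([J]·[MZ]²) = (0.209)²·(0.0488) / ((0.208)·(0.0678)²) = 2.23
ΔG = RT ln(Qc/Kc) = (8.314 J mol⁻¹ K⁻¹)(350 K) × ln(2.23/7.92)
   = (2.910 kJ/mol)(-1.267) = -3.69 kJ/mol
ΔG < 0, so the forward reaction is spontaneous (proceeds forward).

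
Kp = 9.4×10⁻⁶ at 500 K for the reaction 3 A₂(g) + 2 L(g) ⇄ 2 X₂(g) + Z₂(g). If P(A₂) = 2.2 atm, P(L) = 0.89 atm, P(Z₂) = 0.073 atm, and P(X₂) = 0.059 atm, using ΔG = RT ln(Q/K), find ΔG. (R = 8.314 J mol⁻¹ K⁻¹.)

ΔG = 4.84 kJ/mol

Qp = P(X₂)²·P(Z₂) / (P(A₂)³·P(L)²) = (0.059)²·(0.073) / ((2.2)³·(0.89)²) = 3.01×10⁻⁵
ΔG = RT ln(Qp/Kp) = (8.314 J mol⁻¹ K⁻¹)(500 K) × ln(3.01×10⁻⁵/9.4×10⁻⁶)
   = (4.157 kJ/mol)(1.164) = 4.84 kJ/mol
ΔG > 0, so the forward reaction is non-spontaneous (proceeds in reverse).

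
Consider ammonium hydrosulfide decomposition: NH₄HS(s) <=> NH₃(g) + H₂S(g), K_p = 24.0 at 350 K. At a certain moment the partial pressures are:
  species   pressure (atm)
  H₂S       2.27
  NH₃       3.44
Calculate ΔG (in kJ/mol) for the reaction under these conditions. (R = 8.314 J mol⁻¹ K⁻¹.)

ΔG = -3.27 kJ/mol

(NH₄HS is a pure solid — omitted from Q_p.)
Q_p = P(NH₃)·P(H₂S) = (3.44)·(2.27) = 7.81
ΔG = RT ln(Q_p/K_p) = (8.314 J mol⁻¹ K⁻¹)(350 K) × ln(7.81/24.0)
   = (2.910 kJ/mol)(-1.123) = -3.27 kJ/mol
ΔG < 0, so the forward reaction is spontaneous (proceeds forward).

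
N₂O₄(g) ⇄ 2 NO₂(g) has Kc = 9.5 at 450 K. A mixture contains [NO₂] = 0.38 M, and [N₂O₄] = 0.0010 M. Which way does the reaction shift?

reverse (toward reactants)

Qc = [NO₂]² / [N₂O₄] = (0.38)² / (0.0010) = 140
Qc = 140 > Kc = 9.5, so the reverse reaction proceeds.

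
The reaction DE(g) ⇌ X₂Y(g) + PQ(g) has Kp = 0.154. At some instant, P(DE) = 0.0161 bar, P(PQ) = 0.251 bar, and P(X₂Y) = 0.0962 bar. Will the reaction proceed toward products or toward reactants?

Qp = P(X₂Y)·P(PQ) / P(DE) = (0.0962)·(0.251) / (0.0161) = 1.50
Qp = 1.50 > Kp = 0.154, so the reverse reaction proceeds.

in the reverse direction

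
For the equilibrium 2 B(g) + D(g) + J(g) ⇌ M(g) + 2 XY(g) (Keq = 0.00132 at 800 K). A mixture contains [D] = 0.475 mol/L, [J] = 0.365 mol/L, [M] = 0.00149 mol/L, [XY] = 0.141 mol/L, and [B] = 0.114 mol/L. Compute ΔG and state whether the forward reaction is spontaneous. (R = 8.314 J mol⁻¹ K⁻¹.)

ΔG = 15.3 kJ/mol; the forward reaction is non-spontaneous

Q = [M]·[XY]² / ([B]²·[D]·[J]) = (0.00149)·(0.141)² / ((0.114)²·(0.475)·(0.365)) = 0.0131
ΔG = RT ln(Q/Keq) = (8.314 J mol⁻¹ K⁻¹)(800 K) × ln(0.0131/0.00132)
   = (6.651 kJ/mol)(2.295) = 15.3 kJ/mol
ΔG > 0, so the forward reaction is non-spontaneous (proceeds in reverse).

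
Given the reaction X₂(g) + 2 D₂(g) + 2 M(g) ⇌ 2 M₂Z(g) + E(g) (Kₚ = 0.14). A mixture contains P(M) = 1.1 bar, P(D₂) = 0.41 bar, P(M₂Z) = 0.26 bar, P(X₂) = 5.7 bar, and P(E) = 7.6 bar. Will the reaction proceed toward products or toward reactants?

Qₚ = P(M₂Z)²·P(E) / (P(X₂)·P(D₂)²·P(M)²) = (0.26)²·(7.6) / ((5.7)·(0.41)²·(1.1)²) = 0.44
Qₚ = 0.44 > Kₚ = 0.14, so the reverse reaction proceeds.

to the left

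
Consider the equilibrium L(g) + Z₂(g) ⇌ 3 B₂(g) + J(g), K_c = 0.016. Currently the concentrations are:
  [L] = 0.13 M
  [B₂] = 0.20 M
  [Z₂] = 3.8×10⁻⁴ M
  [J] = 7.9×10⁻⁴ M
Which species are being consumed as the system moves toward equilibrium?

B₂, J (products)

Q_c = [B₂]³·[J] / ([L]·[Z₂]) = (0.20)³·(7.9×10⁻⁴) / ((0.13)·(3.8×10⁻⁴)) = 0.13
Q_c = 0.13 > K_c = 0.016: net reverse reaction.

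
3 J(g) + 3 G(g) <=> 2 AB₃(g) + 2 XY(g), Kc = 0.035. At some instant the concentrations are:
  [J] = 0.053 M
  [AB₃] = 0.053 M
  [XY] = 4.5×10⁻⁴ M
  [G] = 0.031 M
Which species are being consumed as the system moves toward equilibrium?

Qc = [AB₃]²·[XY]² / ([J]³·[G]³) = (0.053)²·(4.5×10⁻⁴)² / ((0.053)³·(0.031)³) = 0.13
Qc = 0.13 > Kc = 0.035: net reverse reaction.

AB₃, XY (products)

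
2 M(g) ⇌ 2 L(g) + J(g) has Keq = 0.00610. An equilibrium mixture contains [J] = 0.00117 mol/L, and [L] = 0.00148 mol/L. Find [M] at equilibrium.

At equilibrium, Keq = [L]²·[J] / [M]² = 0.00610.
(0.00148)²·(0.00117) / ([M])² = 0.00610
[M]² = 4.20×10⁻⁷ ⇒ [M] = 6.48×10⁻⁴ mol/L

[M] = 6.48×10⁻⁴ mol/L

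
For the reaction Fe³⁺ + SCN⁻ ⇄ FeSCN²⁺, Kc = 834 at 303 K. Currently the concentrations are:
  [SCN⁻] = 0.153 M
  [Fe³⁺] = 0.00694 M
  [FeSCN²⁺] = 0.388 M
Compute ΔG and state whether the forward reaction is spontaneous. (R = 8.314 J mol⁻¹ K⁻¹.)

Qc = [FeSCN²⁺] / ([Fe³⁺]·[SCN⁻]) = (0.388) / ((0.00694)·(0.153)) = 365
ΔG = RT ln(Qc/Kc) = (8.314 J mol⁻¹ K⁻¹)(303 K) × ln(365/834)
   = (2.519 kJ/mol)(-0.8263) = -2.08 kJ/mol
ΔG < 0, so the forward reaction is spontaneous (proceeds forward).

ΔG = -2.08 kJ/mol; the forward reaction is spontaneous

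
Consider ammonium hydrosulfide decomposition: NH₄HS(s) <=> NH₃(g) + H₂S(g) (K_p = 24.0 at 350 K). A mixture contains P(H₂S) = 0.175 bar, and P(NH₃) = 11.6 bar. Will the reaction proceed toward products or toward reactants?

(NH₄HS is a pure solid — omitted from Q_p.)
Q_p = P(NH₃)·P(H₂S) = (11.6)·(0.175) = 2.03
Q_p = 2.03 < K_p = 24.0, so the forward reaction proceeds.

to the right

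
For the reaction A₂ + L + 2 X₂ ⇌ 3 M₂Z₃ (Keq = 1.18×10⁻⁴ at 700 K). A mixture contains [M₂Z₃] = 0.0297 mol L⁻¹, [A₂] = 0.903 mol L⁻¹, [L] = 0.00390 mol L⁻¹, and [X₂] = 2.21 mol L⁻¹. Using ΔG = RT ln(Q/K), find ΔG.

ΔG = 14.9 kJ/mol

Q = [M₂Z₃]³ / ([A₂]·[L]·[X₂]²) = (0.0297)³ / ((0.903)·(0.00390)·(2.21)²) = 0.00152
ΔG = RT ln(Q/Keq) = (8.314 J mol⁻¹ K⁻¹)(700 K) × ln(0.00152/1.18×10⁻⁴)
   = (5.820 kJ/mol)(2.556) = 14.9 kJ/mol
ΔG > 0, so the forward reaction is non-spontaneous (proceeds in reverse).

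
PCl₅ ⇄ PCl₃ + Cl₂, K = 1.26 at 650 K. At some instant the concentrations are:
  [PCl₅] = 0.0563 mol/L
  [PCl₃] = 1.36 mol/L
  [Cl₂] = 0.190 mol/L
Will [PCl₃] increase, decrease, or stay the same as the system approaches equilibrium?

decrease

Q = [PCl₃]·[Cl₂] / [PCl₅] = (1.36)·(0.190) / (0.0563) = 4.59
Q = 4.59 > K = 1.26: net reverse reaction.
PCl₃ is a product, so it decreases.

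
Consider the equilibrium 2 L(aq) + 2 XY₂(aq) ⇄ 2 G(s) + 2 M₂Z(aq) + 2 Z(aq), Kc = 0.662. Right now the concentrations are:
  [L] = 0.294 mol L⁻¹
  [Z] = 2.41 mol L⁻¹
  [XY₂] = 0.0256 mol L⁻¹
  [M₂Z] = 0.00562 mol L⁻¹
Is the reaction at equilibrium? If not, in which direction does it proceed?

(G is a pure solid — omitted from Qc.)
Qc = [M₂Z]²·[Z]² / ([L]²·[XY₂]²) = (0.00562)²·(2.41)² / ((0.294)²·(0.0256)²) = 3.24
Qc = 3.24 > Kc = 0.662, so the reverse reaction proceeds.

reverse (toward reactants)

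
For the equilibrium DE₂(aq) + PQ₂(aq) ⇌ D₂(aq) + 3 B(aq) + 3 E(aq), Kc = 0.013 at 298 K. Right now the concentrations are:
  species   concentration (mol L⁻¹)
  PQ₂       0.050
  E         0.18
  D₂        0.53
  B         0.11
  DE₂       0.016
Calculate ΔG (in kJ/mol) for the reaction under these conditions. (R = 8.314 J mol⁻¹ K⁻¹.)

Qc = [D₂]·[B]³·[E]³ / ([DE₂]·[PQ₂]) = (0.53)·(0.11)³·(0.18)³ / ((0.016)·(0.050)) = 0.00514
ΔG = RT ln(Qc/Kc) = (8.314 J mol⁻¹ K⁻¹)(298 K) × ln(0.00514/0.013)
   = (2.478 kJ/mol)(-0.9279) = -2.30 kJ/mol
ΔG < 0, so the forward reaction is spontaneous (proceeds forward).

ΔG = -2.30 kJ/mol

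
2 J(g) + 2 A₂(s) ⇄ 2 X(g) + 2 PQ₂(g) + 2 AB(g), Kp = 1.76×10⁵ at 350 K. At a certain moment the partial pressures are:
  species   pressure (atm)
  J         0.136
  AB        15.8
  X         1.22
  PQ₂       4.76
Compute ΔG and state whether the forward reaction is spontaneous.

ΔG = 2.76 kJ/mol; the forward reaction is non-spontaneous

(A₂ is a pure solid — omitted from Qp.)
Qp = P(X)²·P(PQ₂)²·P(AB)² / P(J)² = (1.22)²·(4.76)²·(15.8)² / (0.136)² = 4.55×10⁵
ΔG = RT ln(Qp/Kp) = (8.314 J mol⁻¹ K⁻¹)(350 K) × ln(4.55×10⁵/1.76×10⁵)
   = (2.910 kJ/mol)(0.9498) = 2.76 kJ/mol
ΔG > 0, so the forward reaction is non-spontaneous (proceeds in reverse).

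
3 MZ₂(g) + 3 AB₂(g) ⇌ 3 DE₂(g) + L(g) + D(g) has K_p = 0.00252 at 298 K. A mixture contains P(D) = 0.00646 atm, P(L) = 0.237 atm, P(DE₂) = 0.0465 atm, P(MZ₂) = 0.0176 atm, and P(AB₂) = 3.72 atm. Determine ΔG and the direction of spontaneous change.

ΔG = -3.78 kJ/mol; the forward reaction is spontaneous

Q_p = P(DE₂)³·P(L)·P(D) / (P(MZ₂)³·P(AB₂)³) = (0.0465)³·(0.237)·(0.00646) / ((0.0176)³·(3.72)³) = 5.48×10⁻⁴
ΔG = RT ln(Q_p/K_p) = (8.314 J mol⁻¹ K⁻¹)(298 K) × ln(5.48×10⁻⁴/0.00252)
   = (2.478 kJ/mol)(-1.526) = -3.78 kJ/mol
ΔG < 0, so the forward reaction is spontaneous (proceeds forward).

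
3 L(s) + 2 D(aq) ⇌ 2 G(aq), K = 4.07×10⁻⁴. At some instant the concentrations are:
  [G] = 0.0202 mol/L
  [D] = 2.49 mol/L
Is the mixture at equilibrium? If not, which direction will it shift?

(L is a pure solid — omitted from Q.)
Q = [G]² / [D]² = (0.0202)² / (2.49)² = 6.58×10⁻⁵
Q = 6.58×10⁻⁵ < K = 4.07×10⁻⁴: net forward reaction.

no; Q < K, reaction proceeds forward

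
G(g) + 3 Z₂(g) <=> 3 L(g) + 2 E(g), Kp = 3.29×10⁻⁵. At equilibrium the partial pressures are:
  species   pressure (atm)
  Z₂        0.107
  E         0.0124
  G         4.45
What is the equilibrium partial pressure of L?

P(L) = 0.105 atm

At equilibrium, Kp = P(L)³·P(E)² / (P(G)·P(Z₂)³) = 3.29×10⁻⁵.
(P(L))³·(0.0124)² / ((4.45)·(0.107)³) = 3.29×10⁻⁵
P(L)³ = 0.00117 ⇒ P(L) = 0.105 atm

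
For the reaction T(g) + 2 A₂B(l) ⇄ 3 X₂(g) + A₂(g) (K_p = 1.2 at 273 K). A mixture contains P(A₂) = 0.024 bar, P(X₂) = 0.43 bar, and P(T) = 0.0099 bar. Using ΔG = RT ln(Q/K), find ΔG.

ΔG = -4.15 kJ/mol

(A₂B is a pure liquid — omitted from Q_p.)
Q_p = P(X₂)³·P(A₂) / P(T) = (0.43)³·(0.024) / (0.0099) = 0.193
ΔG = RT ln(Q_p/K_p) = (8.314 J mol⁻¹ K⁻¹)(273 K) × ln(0.193/1.2)
   = (2.270 kJ/mol)(-1.827) = -4.15 kJ/mol
ΔG < 0, so the forward reaction is spontaneous (proceeds forward).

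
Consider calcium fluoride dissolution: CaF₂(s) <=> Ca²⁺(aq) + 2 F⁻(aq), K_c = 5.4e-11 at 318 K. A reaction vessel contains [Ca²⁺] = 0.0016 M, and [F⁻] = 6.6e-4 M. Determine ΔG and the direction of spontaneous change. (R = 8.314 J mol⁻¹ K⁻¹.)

(CaF₂ is a pure solid — omitted from Q_c.)
Q_c = [Ca²⁺]·[F⁻]² = (0.0016)·(6.6e-4)² = 6.97e-10
ΔG = RT ln(Q_c/K_c) = (8.314 J mol⁻¹ K⁻¹)(318 K) × ln(6.97e-10/5.4e-11)
   = (2.644 kJ/mol)(2.558) = 6.76 kJ/mol
ΔG > 0, so the forward reaction is non-spontaneous (proceeds in reverse).

ΔG = 6.76 kJ/mol; the forward reaction is non-spontaneous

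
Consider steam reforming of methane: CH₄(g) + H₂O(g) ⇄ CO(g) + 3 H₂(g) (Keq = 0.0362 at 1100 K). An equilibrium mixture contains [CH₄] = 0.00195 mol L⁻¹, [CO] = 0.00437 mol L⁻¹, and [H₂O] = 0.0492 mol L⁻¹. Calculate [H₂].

At equilibrium, Keq = [CO]·[H₂]³ / ([CH₄]·[H₂O]) = 0.0362.
(0.00437)·([H₂])³ / ((0.00195)·(0.0492)) = 0.0362
[H₂]³ = 7.95e-4 ⇒ [H₂] = 0.0926 mol L⁻¹

[H₂] = 0.0926 mol L⁻¹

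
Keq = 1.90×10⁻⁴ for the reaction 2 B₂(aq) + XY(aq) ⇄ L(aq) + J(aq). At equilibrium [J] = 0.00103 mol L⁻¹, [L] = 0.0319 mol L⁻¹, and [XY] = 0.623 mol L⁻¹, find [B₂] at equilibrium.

[B₂] = 0.527 mol L⁻¹

At equilibrium, Keq = [L]·[J] / ([B₂]²·[XY]) = 1.90×10⁻⁴.
(0.0319)·(0.00103) / (([B₂])²·(0.623)) = 1.90×10⁻⁴
[B₂]² = 0.278 ⇒ [B₂] = 0.527 mol L⁻¹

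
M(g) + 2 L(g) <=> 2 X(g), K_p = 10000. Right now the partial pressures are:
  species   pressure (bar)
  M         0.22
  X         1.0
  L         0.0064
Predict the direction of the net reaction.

toward reactants

Q_p = P(X)² / (P(M)·P(L)²) = (1.0)² / ((0.22)·(0.0064)²) = 1.1×10⁵
Q_p = 1.1×10⁵ > K_p = 10000, so the reverse reaction proceeds.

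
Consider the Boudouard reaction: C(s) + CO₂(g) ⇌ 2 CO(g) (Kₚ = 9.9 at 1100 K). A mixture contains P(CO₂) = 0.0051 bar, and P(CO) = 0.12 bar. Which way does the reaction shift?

(C is a pure solid — omitted from Qₚ.)
Qₚ = P(CO)² / P(CO₂) = (0.12)² / (0.0051) = 2.8
Qₚ = 2.8 < Kₚ = 9.9, so the forward reaction proceeds.

in the forward direction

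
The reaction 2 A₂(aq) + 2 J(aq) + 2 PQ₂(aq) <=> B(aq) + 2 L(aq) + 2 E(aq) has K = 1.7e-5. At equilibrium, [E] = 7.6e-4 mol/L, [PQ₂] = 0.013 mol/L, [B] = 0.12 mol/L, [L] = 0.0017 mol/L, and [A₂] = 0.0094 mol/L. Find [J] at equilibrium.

At equilibrium, K = [B]·[L]²·[E]² / ([A₂]²·[J]²·[PQ₂]²) = 1.7e-5.
(0.12)·(0.0017)²·(7.6e-4)² / ((0.0094)²·([J])²·(0.013)²) = 1.7e-5
[J]² = 0.789 ⇒ [J] = 0.89 mol/L

[J] = 0.89 mol/L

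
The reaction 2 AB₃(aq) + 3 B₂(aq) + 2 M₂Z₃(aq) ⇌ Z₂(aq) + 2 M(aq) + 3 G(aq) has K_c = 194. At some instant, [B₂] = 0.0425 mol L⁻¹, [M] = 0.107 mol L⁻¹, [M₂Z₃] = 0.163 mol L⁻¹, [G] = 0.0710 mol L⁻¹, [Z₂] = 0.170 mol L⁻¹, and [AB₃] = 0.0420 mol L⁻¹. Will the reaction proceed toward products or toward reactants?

Q_c = [Z₂]·[M]²·[G]³ / ([AB₃]²·[B₂]³·[M₂Z₃]²) = (0.170)·(0.107)²·(0.0710)³ / ((0.0420)²·(0.0425)³·(0.163)²) = 194
Q_c = 194 = K_c, so the system is already at equilibrium.

no net change (already at equilibrium)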